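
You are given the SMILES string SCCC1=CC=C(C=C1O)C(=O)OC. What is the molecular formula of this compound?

C10H12O3S

Walk through each heavy atom and fill implicit hydrogens from standard valence (C 4, N 3, O 2, S 2, halogen 1):
  atom 1: S, bond orders sum to 1 (valence 2) → 1 H
  atom 2: C, bond orders sum to 2 (valence 4) → 2 H
  atom 3: C, bond orders sum to 2 (valence 4) → 2 H
  atom 4: C, bond orders sum to 4 (valence 4) → 0 H
  atom 5: C, bond orders sum to 3 (valence 4) → 1 H
  atom 6: C, bond orders sum to 3 (valence 4) → 1 H
  atom 7: C, bond orders sum to 4 (valence 4) → 0 H
  atom 8: C, bond orders sum to 3 (valence 4) → 1 H
  atom 9: C, bond orders sum to 4 (valence 4) → 0 H
  atom 10: O, bond orders sum to 1 (valence 2) → 1 H
  atom 11: C, bond orders sum to 4 (valence 4) → 0 H
  atom 12: O, bond orders sum to 2 (valence 2) → 0 H
  atom 13: O, bond orders sum to 2 (valence 2) → 0 H
  atom 14: C, bond orders sum to 1 (valence 4) → 3 H
Totals → C:10, H:12, O:3, S:1.
In Hill order: C10H12O3S.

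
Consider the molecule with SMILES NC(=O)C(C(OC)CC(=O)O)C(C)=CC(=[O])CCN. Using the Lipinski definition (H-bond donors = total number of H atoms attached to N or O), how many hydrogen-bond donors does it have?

5

Donors: find every N or O and count the H atoms it carries.
  atom 1 (N): bond orders sum to 1 → 2 H
  atom 3 (O): bond orders sum to 2 → 0 H
  atom 6 (O): bond orders sum to 2 → 0 H
  atom 10 (O): bond orders sum to 2 → 0 H
  atom 11 (O): bond orders sum to 1 → 1 H
  atom 16 (O): bond orders sum to 2 → 0 H
  atom 19 (N): bond orders sum to 1 → 2 H
Lipinski HBD = 5.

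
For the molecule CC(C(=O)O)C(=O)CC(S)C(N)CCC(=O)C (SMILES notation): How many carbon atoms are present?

Count every carbon token in the SMILES (each C, including those in ring-closure positions and inside branches).
Carbon count: 11.

11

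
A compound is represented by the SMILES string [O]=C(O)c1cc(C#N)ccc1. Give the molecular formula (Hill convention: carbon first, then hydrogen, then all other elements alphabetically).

C8H5NO2

Walk through each heavy atom and fill implicit hydrogens from standard valence (C 4, N 3, O 2, S 2, halogen 1); for lowercase aromatic atoms, an aromatic c carries 1 H when it has two neighbours and 0 H with three, and aromatic n carries 0 H:
  atom 1: O with explicit H count 0
  atom 2: C, bond orders sum to 4 (valence 4) → 0 H
  atom 3: O, bond orders sum to 1 (valence 2) → 1 H
  atom 4: aromatic c, 3 neighbours → 0 H
  atom 5: aromatic c, 2 neighbours → 1 H
  atom 6: aromatic c, 3 neighbours → 0 H
  atom 7: C, bond orders sum to 4 (valence 4) → 0 H
  atom 8: N, bond orders sum to 3 (valence 3) → 0 H
  atom 9: aromatic c, 2 neighbours → 1 H
  atom 10: aromatic c, 2 neighbours → 1 H
  atom 11: aromatic c, 2 neighbours → 1 H
Totals → C:8, H:5, N:1, O:2.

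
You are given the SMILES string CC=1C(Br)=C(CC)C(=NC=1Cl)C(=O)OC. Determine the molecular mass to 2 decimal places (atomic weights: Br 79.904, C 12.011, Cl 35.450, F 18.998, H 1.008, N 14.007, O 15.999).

First, the molecular formula is C10H11BrClNO2 (counting implicit H from valence).
  Br: 1 × 79.904 = 79.904
  C: 10 × 12.011 = 120.110
  Cl: 1 × 35.450 = 35.450
  H: 11 × 1.008 = 11.088
  N: 1 × 14.007 = 14.007
  O: 2 × 15.999 = 31.998
Sum: 1×79.904 + 10×12.011 + 1×35.450 + 11×1.008 + 1×14.007 + 2×15.999 = 292.557 → 292.56 g/mol.

292.56 g/mol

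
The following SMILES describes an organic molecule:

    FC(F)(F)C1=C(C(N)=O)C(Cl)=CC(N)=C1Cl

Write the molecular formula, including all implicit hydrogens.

C8H5Cl2F3N2O

Walk through each heavy atom and fill implicit hydrogens from standard valence (C 4, N 3, O 2, S 2, halogen 1):
  atom 1: F (halogen, monovalent) → 0 H
  atom 2: C, bond orders sum to 4 (valence 4) → 0 H
  atom 3: F (halogen, monovalent) → 0 H
  atom 4: F (halogen, monovalent) → 0 H
  atom 5: C, bond orders sum to 4 (valence 4) → 0 H
  atom 6: C, bond orders sum to 4 (valence 4) → 0 H
  atom 7: C, bond orders sum to 4 (valence 4) → 0 H
  atom 8: N, bond orders sum to 1 (valence 3) → 2 H
  atom 9: O, bond orders sum to 2 (valence 2) → 0 H
  atom 10: C, bond orders sum to 4 (valence 4) → 0 H
  atom 11: Cl (halogen, monovalent) → 0 H
  atom 12: C, bond orders sum to 3 (valence 4) → 1 H
  atom 13: C, bond orders sum to 4 (valence 4) → 0 H
  atom 14: N, bond orders sum to 1 (valence 3) → 2 H
  atom 15: C, bond orders sum to 4 (valence 4) → 0 H
  atom 16: Cl (halogen, monovalent) → 0 H
Totals → C:8, H:5, Cl:2, F:3, N:2, O:1.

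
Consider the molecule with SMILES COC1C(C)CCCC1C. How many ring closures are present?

1

In SMILES, each pair of matching ring-closure digits denotes one ring-closing bond; the number of such bonds equals the number of independent rings.
Ring-closure bonds here: 1.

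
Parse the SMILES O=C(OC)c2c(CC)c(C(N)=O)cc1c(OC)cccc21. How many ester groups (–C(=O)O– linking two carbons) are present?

1

The ester motif appears at heavy-atom position 2 in the SMILES.
Other groups present: 1 amide, 1 ether.
Ester count: 1.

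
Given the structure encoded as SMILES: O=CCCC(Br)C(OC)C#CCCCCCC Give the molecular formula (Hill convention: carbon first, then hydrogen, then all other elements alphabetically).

C14H23BrO2

Walk through each heavy atom and fill implicit hydrogens from standard valence (C 4, N 3, O 2, S 2, halogen 1):
  atom 1: O, bond orders sum to 2 (valence 2) → 0 H
  atom 2: C, bond orders sum to 3 (valence 4) → 1 H
  atom 3: C, bond orders sum to 2 (valence 4) → 2 H
  atom 4: C, bond orders sum to 2 (valence 4) → 2 H
  atom 5: C, bond orders sum to 3 (valence 4) → 1 H
  atom 6: Br (halogen, monovalent) → 0 H
  atom 7: C, bond orders sum to 3 (valence 4) → 1 H
  atom 8: O, bond orders sum to 2 (valence 2) → 0 H
  atom 9: C, bond orders sum to 1 (valence 4) → 3 H
  atom 10: C, bond orders sum to 4 (valence 4) → 0 H
  atom 11: C, bond orders sum to 4 (valence 4) → 0 H
  atom 12: C, bond orders sum to 2 (valence 4) → 2 H
  atom 13: C, bond orders sum to 2 (valence 4) → 2 H
  atom 14: C, bond orders sum to 2 (valence 4) → 2 H
  atom 15: C, bond orders sum to 2 (valence 4) → 2 H
  atom 16: C, bond orders sum to 2 (valence 4) → 2 H
  atom 17: C, bond orders sum to 1 (valence 4) → 3 H
Totals → C:14, H:23, Br:1, O:2.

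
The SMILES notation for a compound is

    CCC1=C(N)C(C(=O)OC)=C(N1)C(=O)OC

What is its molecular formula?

Walk through each heavy atom and fill implicit hydrogens from standard valence (C 4, N 3, O 2, S 2, halogen 1):
  atom 1: C, bond orders sum to 1 (valence 4) → 3 H
  atom 2: C, bond orders sum to 2 (valence 4) → 2 H
  atom 3: C, bond orders sum to 4 (valence 4) → 0 H
  atom 4: C, bond orders sum to 4 (valence 4) → 0 H
  atom 5: N, bond orders sum to 1 (valence 3) → 2 H
  atom 6: C, bond orders sum to 4 (valence 4) → 0 H
  atom 7: C, bond orders sum to 4 (valence 4) → 0 H
  atom 8: O, bond orders sum to 2 (valence 2) → 0 H
  atom 9: O, bond orders sum to 2 (valence 2) → 0 H
  atom 10: C, bond orders sum to 1 (valence 4) → 3 H
  atom 11: C, bond orders sum to 4 (valence 4) → 0 H
  atom 12: N, bond orders sum to 2 (valence 3) → 1 H
  atom 13: C, bond orders sum to 4 (valence 4) → 0 H
  atom 14: O, bond orders sum to 2 (valence 2) → 0 H
  atom 15: O, bond orders sum to 2 (valence 2) → 0 H
  atom 16: C, bond orders sum to 1 (valence 4) → 3 H
Totals → C:10, H:14, N:2, O:4.

C10H14N2O4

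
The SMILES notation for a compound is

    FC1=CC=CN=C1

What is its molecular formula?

C5H4FN

Walk through each heavy atom and fill implicit hydrogens from standard valence (C 4, N 3, O 2, S 2, halogen 1):
  atom 1: F (halogen, monovalent) → 0 H
  atom 2: C, bond orders sum to 4 (valence 4) → 0 H
  atom 3: C, bond orders sum to 3 (valence 4) → 1 H
  atom 4: C, bond orders sum to 3 (valence 4) → 1 H
  atom 5: C, bond orders sum to 3 (valence 4) → 1 H
  atom 6: N, bond orders sum to 3 (valence 3) → 0 H
  atom 7: C, bond orders sum to 3 (valence 4) → 1 H
Totals → C:5, H:4, F:1, N:1.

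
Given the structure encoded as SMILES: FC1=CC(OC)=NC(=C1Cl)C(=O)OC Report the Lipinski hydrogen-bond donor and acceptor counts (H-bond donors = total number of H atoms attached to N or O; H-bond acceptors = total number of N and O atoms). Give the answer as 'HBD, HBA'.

Donors: find every N or O and count the H atoms it carries.
  atom 5 (O): bond orders sum to 2 → 0 H
  atom 7 (N): bond orders sum to 3 → 0 H
  atom 12 (O): bond orders sum to 2 → 0 H
  atom 13 (O): bond orders sum to 2 → 0 H
Lipinski HBD = 0.
Acceptors: N atoms = 1, O atoms = 3 → HBA = 4.

0, 4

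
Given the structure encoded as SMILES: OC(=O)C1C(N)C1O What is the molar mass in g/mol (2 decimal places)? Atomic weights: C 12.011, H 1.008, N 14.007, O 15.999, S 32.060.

First, the molecular formula is C4H7NO3 (counting implicit H from valence).
  C: 4 × 12.011 = 48.044
  H: 7 × 1.008 = 7.056
  N: 1 × 14.007 = 14.007
  O: 3 × 15.999 = 47.997
Sum: 4×12.011 + 7×1.008 + 1×14.007 + 3×15.999 = 117.104 → 117.10 g/mol.

117.10 g/mol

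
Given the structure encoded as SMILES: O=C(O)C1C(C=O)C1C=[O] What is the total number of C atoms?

Count every carbon token in the SMILES (each C, including those in ring-closure positions and inside branches).
Carbon count: 6.

6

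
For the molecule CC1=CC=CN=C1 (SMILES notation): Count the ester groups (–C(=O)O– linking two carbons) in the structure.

Scan the SMILES for the ester motif — none present.

0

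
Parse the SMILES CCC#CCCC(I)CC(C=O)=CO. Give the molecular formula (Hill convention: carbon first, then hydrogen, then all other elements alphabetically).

C11H15IO2

Walk through each heavy atom and fill implicit hydrogens from standard valence (C 4, N 3, O 2, S 2, halogen 1):
  atom 1: C, bond orders sum to 1 (valence 4) → 3 H
  atom 2: C, bond orders sum to 2 (valence 4) → 2 H
  atom 3: C, bond orders sum to 4 (valence 4) → 0 H
  atom 4: C, bond orders sum to 4 (valence 4) → 0 H
  atom 5: C, bond orders sum to 2 (valence 4) → 2 H
  atom 6: C, bond orders sum to 2 (valence 4) → 2 H
  atom 7: C, bond orders sum to 3 (valence 4) → 1 H
  atom 8: I (halogen, monovalent) → 0 H
  atom 9: C, bond orders sum to 2 (valence 4) → 2 H
  atom 10: C, bond orders sum to 4 (valence 4) → 0 H
  atom 11: C, bond orders sum to 3 (valence 4) → 1 H
  atom 12: O, bond orders sum to 2 (valence 2) → 0 H
  atom 13: C, bond orders sum to 3 (valence 4) → 1 H
  atom 14: O, bond orders sum to 1 (valence 2) → 1 H
Totals → C:11, H:15, I:1, O:2.
In Hill order: C11H15IO2.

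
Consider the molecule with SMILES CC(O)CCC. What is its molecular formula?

Walk through each heavy atom and fill implicit hydrogens from standard valence (C 4, N 3, O 2, S 2, halogen 1):
  atom 1: C, bond orders sum to 1 (valence 4) → 3 H
  atom 2: C, bond orders sum to 3 (valence 4) → 1 H
  atom 3: O, bond orders sum to 1 (valence 2) → 1 H
  atom 4: C, bond orders sum to 2 (valence 4) → 2 H
  atom 5: C, bond orders sum to 2 (valence 4) → 2 H
  atom 6: C, bond orders sum to 1 (valence 4) → 3 H
Totals → C:5, H:12, O:1.
In Hill order: C5H12O.

C5H12O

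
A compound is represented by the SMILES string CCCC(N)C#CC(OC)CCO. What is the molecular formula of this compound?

Walk through each heavy atom and fill implicit hydrogens from standard valence (C 4, N 3, O 2, S 2, halogen 1):
  atom 1: C, bond orders sum to 1 (valence 4) → 3 H
  atom 2: C, bond orders sum to 2 (valence 4) → 2 H
  atom 3: C, bond orders sum to 2 (valence 4) → 2 H
  atom 4: C, bond orders sum to 3 (valence 4) → 1 H
  atom 5: N, bond orders sum to 1 (valence 3) → 2 H
  atom 6: C, bond orders sum to 4 (valence 4) → 0 H
  atom 7: C, bond orders sum to 4 (valence 4) → 0 H
  atom 8: C, bond orders sum to 3 (valence 4) → 1 H
  atom 9: O, bond orders sum to 2 (valence 2) → 0 H
  atom 10: C, bond orders sum to 1 (valence 4) → 3 H
  atom 11: C, bond orders sum to 2 (valence 4) → 2 H
  atom 12: C, bond orders sum to 2 (valence 4) → 2 H
  atom 13: O, bond orders sum to 1 (valence 2) → 1 H
Totals → C:10, H:19, N:1, O:2.

C10H19NO2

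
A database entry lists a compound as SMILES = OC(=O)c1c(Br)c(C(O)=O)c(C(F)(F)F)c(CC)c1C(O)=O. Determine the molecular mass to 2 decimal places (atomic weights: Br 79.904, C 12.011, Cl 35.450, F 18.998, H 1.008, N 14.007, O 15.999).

First, the molecular formula is C12H8BrF3O6 (counting implicit H from valence).
  Br: 1 × 79.904 = 79.904
  C: 12 × 12.011 = 144.132
  F: 3 × 18.998 = 56.994
  H: 8 × 1.008 = 8.064
  O: 6 × 15.999 = 95.994
Sum: 1×79.904 + 12×12.011 + 3×18.998 + 8×1.008 + 6×15.999 = 385.088 → 385.09 g/mol.

385.09 g/mol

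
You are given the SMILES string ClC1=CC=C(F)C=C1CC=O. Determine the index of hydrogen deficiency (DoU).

Degree of unsaturation = (number of rings) + (number of π bonds).
Ring closures in the SMILES: 1.
π bonds: 4 double bonds (each 1 DoU) → 4 DoU from unsaturation.
Total DoU = 1 + 4 = 5.

5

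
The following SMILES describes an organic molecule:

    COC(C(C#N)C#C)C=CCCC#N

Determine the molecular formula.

Walk through each heavy atom and fill implicit hydrogens from standard valence (C 4, N 3, O 2, S 2, halogen 1):
  atom 1: C, bond orders sum to 1 (valence 4) → 3 H
  atom 2: O, bond orders sum to 2 (valence 2) → 0 H
  atom 3: C, bond orders sum to 3 (valence 4) → 1 H
  atom 4: C, bond orders sum to 3 (valence 4) → 1 H
  atom 5: C, bond orders sum to 4 (valence 4) → 0 H
  atom 6: N, bond orders sum to 3 (valence 3) → 0 H
  atom 7: C, bond orders sum to 4 (valence 4) → 0 H
  atom 8: C, bond orders sum to 3 (valence 4) → 1 H
  atom 9: C, bond orders sum to 3 (valence 4) → 1 H
  atom 10: C, bond orders sum to 3 (valence 4) → 1 H
  atom 11: C, bond orders sum to 2 (valence 4) → 2 H
  atom 12: C, bond orders sum to 2 (valence 4) → 2 H
  atom 13: C, bond orders sum to 4 (valence 4) → 0 H
  atom 14: N, bond orders sum to 3 (valence 3) → 0 H
Totals → C:11, H:12, N:2, O:1.

C11H12N2O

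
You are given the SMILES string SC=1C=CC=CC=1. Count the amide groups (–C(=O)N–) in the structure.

0

Scan the SMILES for the amide motif — none present.
Groups that are present: 1 thiol.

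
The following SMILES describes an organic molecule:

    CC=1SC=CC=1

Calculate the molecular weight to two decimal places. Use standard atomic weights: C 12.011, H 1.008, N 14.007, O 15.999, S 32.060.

98.16 g/mol

First, the molecular formula is C5H6S (counting implicit H from valence).
  C: 5 × 12.011 = 60.055
  H: 6 × 1.008 = 6.048
  S: 1 × 32.060 = 32.060
Sum: 5×12.011 + 6×1.008 + 1×32.060 = 98.163 → 98.16 g/mol.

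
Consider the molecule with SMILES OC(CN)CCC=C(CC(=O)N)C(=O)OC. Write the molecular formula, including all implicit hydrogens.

Walk through each heavy atom and fill implicit hydrogens from standard valence (C 4, N 3, O 2, S 2, halogen 1):
  atom 1: O, bond orders sum to 1 (valence 2) → 1 H
  atom 2: C, bond orders sum to 3 (valence 4) → 1 H
  atom 3: C, bond orders sum to 2 (valence 4) → 2 H
  atom 4: N, bond orders sum to 1 (valence 3) → 2 H
  atom 5: C, bond orders sum to 2 (valence 4) → 2 H
  atom 6: C, bond orders sum to 2 (valence 4) → 2 H
  atom 7: C, bond orders sum to 3 (valence 4) → 1 H
  atom 8: C, bond orders sum to 4 (valence 4) → 0 H
  atom 9: C, bond orders sum to 2 (valence 4) → 2 H
  atom 10: C, bond orders sum to 4 (valence 4) → 0 H
  atom 11: O, bond orders sum to 2 (valence 2) → 0 H
  atom 12: N, bond orders sum to 1 (valence 3) → 2 H
  atom 13: C, bond orders sum to 4 (valence 4) → 0 H
  atom 14: O, bond orders sum to 2 (valence 2) → 0 H
  atom 15: O, bond orders sum to 2 (valence 2) → 0 H
  atom 16: C, bond orders sum to 1 (valence 4) → 3 H
Totals → C:10, H:18, N:2, O:4.
In Hill order: C10H18N2O4.

C10H18N2O4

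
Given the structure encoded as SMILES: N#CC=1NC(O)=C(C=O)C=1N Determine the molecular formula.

Walk through each heavy atom and fill implicit hydrogens from standard valence (C 4, N 3, O 2, S 2, halogen 1):
  atom 1: N, bond orders sum to 3 (valence 3) → 0 H
  atom 2: C, bond orders sum to 4 (valence 4) → 0 H
  atom 3: C, bond orders sum to 4 (valence 4) → 0 H
  atom 4: N, bond orders sum to 2 (valence 3) → 1 H
  atom 5: C, bond orders sum to 4 (valence 4) → 0 H
  atom 6: O, bond orders sum to 1 (valence 2) → 1 H
  atom 7: C, bond orders sum to 4 (valence 4) → 0 H
  atom 8: C, bond orders sum to 3 (valence 4) → 1 H
  atom 9: O, bond orders sum to 2 (valence 2) → 0 H
  atom 10: C, bond orders sum to 4 (valence 4) → 0 H
  atom 11: N, bond orders sum to 1 (valence 3) → 2 H
Totals → C:6, H:5, N:3, O:2.

C6H5N3O2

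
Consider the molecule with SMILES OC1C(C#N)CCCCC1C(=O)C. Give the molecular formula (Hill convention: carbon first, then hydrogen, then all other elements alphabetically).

Walk through each heavy atom and fill implicit hydrogens from standard valence (C 4, N 3, O 2, S 2, halogen 1):
  atom 1: O, bond orders sum to 1 (valence 2) → 1 H
  atom 2: C, bond orders sum to 3 (valence 4) → 1 H
  atom 3: C, bond orders sum to 3 (valence 4) → 1 H
  atom 4: C, bond orders sum to 4 (valence 4) → 0 H
  atom 5: N, bond orders sum to 3 (valence 3) → 0 H
  atom 6: C, bond orders sum to 2 (valence 4) → 2 H
  atom 7: C, bond orders sum to 2 (valence 4) → 2 H
  atom 8: C, bond orders sum to 2 (valence 4) → 2 H
  atom 9: C, bond orders sum to 2 (valence 4) → 2 H
  atom 10: C, bond orders sum to 3 (valence 4) → 1 H
  atom 11: C, bond orders sum to 4 (valence 4) → 0 H
  atom 12: O, bond orders sum to 2 (valence 2) → 0 H
  atom 13: C, bond orders sum to 1 (valence 4) → 3 H
Totals → C:10, H:15, N:1, O:2.

C10H15NO2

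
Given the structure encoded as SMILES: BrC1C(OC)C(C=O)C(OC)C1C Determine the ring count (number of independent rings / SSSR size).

1

In SMILES, each pair of matching ring-closure digits denotes one ring-closing bond; the number of such bonds equals the number of independent rings.
Ring-closure bonds here: 1.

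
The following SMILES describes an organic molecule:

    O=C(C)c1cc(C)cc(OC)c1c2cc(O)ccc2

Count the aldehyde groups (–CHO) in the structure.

Scan the SMILES for the aldehyde motif — none present.
Groups that are present: 1 ether, 1 hydroxyl, 1 ketone.

0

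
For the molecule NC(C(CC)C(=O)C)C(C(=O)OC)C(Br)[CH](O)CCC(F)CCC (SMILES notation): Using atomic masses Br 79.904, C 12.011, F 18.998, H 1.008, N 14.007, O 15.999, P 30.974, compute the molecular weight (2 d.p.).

First, the molecular formula is C17H31BrFNO4 (counting implicit H from valence).
  Br: 1 × 79.904 = 79.904
  C: 17 × 12.011 = 204.187
  F: 1 × 18.998 = 18.998
  H: 31 × 1.008 = 31.248
  N: 1 × 14.007 = 14.007
  O: 4 × 15.999 = 63.996
Sum: 1×79.904 + 17×12.011 + 1×18.998 + 31×1.008 + 1×14.007 + 4×15.999 = 412.340 → 412.34 g/mol.

412.34 g/mol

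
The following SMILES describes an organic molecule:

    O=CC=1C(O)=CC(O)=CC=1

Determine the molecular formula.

Walk through each heavy atom and fill implicit hydrogens from standard valence (C 4, N 3, O 2, S 2, halogen 1):
  atom 1: O, bond orders sum to 2 (valence 2) → 0 H
  atom 2: C, bond orders sum to 3 (valence 4) → 1 H
  atom 3: C, bond orders sum to 4 (valence 4) → 0 H
  atom 4: C, bond orders sum to 4 (valence 4) → 0 H
  atom 5: O, bond orders sum to 1 (valence 2) → 1 H
  atom 6: C, bond orders sum to 3 (valence 4) → 1 H
  atom 7: C, bond orders sum to 4 (valence 4) → 0 H
  atom 8: O, bond orders sum to 1 (valence 2) → 1 H
  atom 9: C, bond orders sum to 3 (valence 4) → 1 H
  atom 10: C, bond orders sum to 3 (valence 4) → 1 H
Totals → C:7, H:6, O:3.

C7H6O3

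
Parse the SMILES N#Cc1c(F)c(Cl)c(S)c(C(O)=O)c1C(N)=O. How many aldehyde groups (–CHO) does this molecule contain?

0

Scan the SMILES for the aldehyde motif — none present.
Groups that are present: 1 amide, 1 carboxylic acid, 1 nitrile, 1 thiol.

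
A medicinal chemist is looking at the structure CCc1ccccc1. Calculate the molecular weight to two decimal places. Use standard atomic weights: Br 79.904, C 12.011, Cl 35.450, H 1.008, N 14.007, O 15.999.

106.17 g/mol

First, the molecular formula is C8H10 (counting implicit H from valence).
  C: 8 × 12.011 = 96.088
  H: 10 × 1.008 = 10.080
Sum: 8×12.011 + 10×1.008 = 106.168 → 106.17 g/mol.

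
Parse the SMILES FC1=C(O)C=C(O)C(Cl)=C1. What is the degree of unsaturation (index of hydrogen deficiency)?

Degree of unsaturation = (number of rings) + (number of π bonds).
Ring closures in the SMILES: 1.
π bonds: 3 double bonds (each 1 DoU) → 3 DoU from unsaturation.
Total DoU = 1 + 3 = 4.

4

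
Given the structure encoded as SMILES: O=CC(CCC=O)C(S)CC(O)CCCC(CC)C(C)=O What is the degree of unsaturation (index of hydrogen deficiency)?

Molecular formula: C16H28O4S.
DoU = (2C + 2 + N − H − X) / 2, where X is the halogen count and O/S are ignored.
    = (2·16 + 2 + 0 − 28 − 0) / 2 = 6 / 2 = 3.

3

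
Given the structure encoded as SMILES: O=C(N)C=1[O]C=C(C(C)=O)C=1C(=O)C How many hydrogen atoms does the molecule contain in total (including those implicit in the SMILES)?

Walk through each heavy atom and fill implicit hydrogens from standard valence (C 4, N 3, O 2, S 2, halogen 1):
  atom 1: O, bond orders sum to 2 (valence 2) → 0 H
  atom 2: C, bond orders sum to 4 (valence 4) → 0 H
  atom 3: N, bond orders sum to 1 (valence 3) → 2 H
  atom 4: C, bond orders sum to 4 (valence 4) → 0 H
  atom 5: O with explicit H count 0
  atom 6: C, bond orders sum to 3 (valence 4) → 1 H
  atom 7: C, bond orders sum to 4 (valence 4) → 0 H
  atom 8: C, bond orders sum to 4 (valence 4) → 0 H
  atom 9: C, bond orders sum to 1 (valence 4) → 3 H
  atom 10: O, bond orders sum to 2 (valence 2) → 0 H
  atom 11: C, bond orders sum to 4 (valence 4) → 0 H
  atom 12: C, bond orders sum to 4 (valence 4) → 0 H
  atom 13: O, bond orders sum to 2 (valence 2) → 0 H
  atom 14: C, bond orders sum to 1 (valence 4) → 3 H
Total hydrogens: 9.

9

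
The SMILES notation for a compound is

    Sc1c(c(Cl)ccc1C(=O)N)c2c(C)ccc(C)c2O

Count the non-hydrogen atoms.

Every atom symbol written in the SMILES (organic subset) is one heavy atom; implicit H are not written.
Heavy atoms by element → C:15, Cl:1, N:1, O:2, S:1.
Total: 20.

20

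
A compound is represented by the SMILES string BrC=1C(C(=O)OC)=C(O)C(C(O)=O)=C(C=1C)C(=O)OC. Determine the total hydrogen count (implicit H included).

Walk through each heavy atom and fill implicit hydrogens from standard valence (C 4, N 3, O 2, S 2, halogen 1):
  atom 1: Br (halogen, monovalent) → 0 H
  atom 2: C, bond orders sum to 4 (valence 4) → 0 H
  atom 3: C, bond orders sum to 4 (valence 4) → 0 H
  atom 4: C, bond orders sum to 4 (valence 4) → 0 H
  atom 5: O, bond orders sum to 2 (valence 2) → 0 H
  atom 6: O, bond orders sum to 2 (valence 2) → 0 H
  atom 7: C, bond orders sum to 1 (valence 4) → 3 H
  atom 8: C, bond orders sum to 4 (valence 4) → 0 H
  atom 9: O, bond orders sum to 1 (valence 2) → 1 H
  atom 10: C, bond orders sum to 4 (valence 4) → 0 H
  atom 11: C, bond orders sum to 4 (valence 4) → 0 H
  atom 12: O, bond orders sum to 1 (valence 2) → 1 H
  atom 13: O, bond orders sum to 2 (valence 2) → 0 H
  atom 14: C, bond orders sum to 4 (valence 4) → 0 H
  atom 15: C, bond orders sum to 4 (valence 4) → 0 H
  atom 16: C, bond orders sum to 1 (valence 4) → 3 H
  atom 17: C, bond orders sum to 4 (valence 4) → 0 H
  atom 18: O, bond orders sum to 2 (valence 2) → 0 H
  atom 19: O, bond orders sum to 2 (valence 2) → 0 H
  atom 20: C, bond orders sum to 1 (valence 4) → 3 H
Total hydrogens: 11.

11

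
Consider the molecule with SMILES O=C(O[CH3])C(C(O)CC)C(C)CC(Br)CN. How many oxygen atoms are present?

Scan the SMILES for O atoms (remember two-letter symbols like Cl and Br are single atoms).
Oxygen count: 3.

3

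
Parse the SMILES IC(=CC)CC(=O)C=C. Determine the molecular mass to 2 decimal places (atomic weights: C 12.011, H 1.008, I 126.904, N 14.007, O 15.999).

First, the molecular formula is C7H9IO (counting implicit H from valence).
  C: 7 × 12.011 = 84.077
  H: 9 × 1.008 = 9.072
  I: 1 × 126.904 = 126.904
  O: 1 × 15.999 = 15.999
Sum: 7×12.011 + 9×1.008 + 1×126.904 + 1×15.999 = 236.052 → 236.05 g/mol.

236.05 g/mol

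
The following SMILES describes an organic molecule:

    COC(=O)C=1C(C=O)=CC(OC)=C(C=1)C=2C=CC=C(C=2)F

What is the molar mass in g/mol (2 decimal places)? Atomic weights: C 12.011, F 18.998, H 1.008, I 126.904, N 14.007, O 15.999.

First, the molecular formula is C16H13FO4 (counting implicit H from valence).
  C: 16 × 12.011 = 192.176
  F: 1 × 18.998 = 18.998
  H: 13 × 1.008 = 13.104
  O: 4 × 15.999 = 63.996
Sum: 16×12.011 + 1×18.998 + 13×1.008 + 4×15.999 = 288.274 → 288.27 g/mol.

288.27 g/mol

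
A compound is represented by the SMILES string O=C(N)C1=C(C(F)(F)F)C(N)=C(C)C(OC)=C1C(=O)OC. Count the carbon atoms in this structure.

Count every carbon token in the SMILES (each C, including those in ring-closure positions and inside branches).
Carbon count: 12.

12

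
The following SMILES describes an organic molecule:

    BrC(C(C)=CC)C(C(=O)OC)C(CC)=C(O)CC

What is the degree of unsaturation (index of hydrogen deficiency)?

3

Degree of unsaturation = (number of rings) + (number of π bonds).
Ring closures in the SMILES: 0.
π bonds: 3 double bonds (each 1 DoU) → 3 DoU from unsaturation.
Total DoU = 0 + 3 = 3.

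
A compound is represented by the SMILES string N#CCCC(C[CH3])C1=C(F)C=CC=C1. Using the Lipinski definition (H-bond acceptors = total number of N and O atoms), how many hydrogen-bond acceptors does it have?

1

N atoms: 1; O atoms: 0.
Lipinski HBA = 1 + 0 = 1.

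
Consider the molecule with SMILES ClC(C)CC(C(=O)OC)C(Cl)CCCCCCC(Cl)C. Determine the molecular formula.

C15H27Cl3O2

Walk through each heavy atom and fill implicit hydrogens from standard valence (C 4, N 3, O 2, S 2, halogen 1):
  atom 1: Cl (halogen, monovalent) → 0 H
  atom 2: C, bond orders sum to 3 (valence 4) → 1 H
  atom 3: C, bond orders sum to 1 (valence 4) → 3 H
  atom 4: C, bond orders sum to 2 (valence 4) → 2 H
  atom 5: C, bond orders sum to 3 (valence 4) → 1 H
  atom 6: C, bond orders sum to 4 (valence 4) → 0 H
  atom 7: O, bond orders sum to 2 (valence 2) → 0 H
  atom 8: O, bond orders sum to 2 (valence 2) → 0 H
  atom 9: C, bond orders sum to 1 (valence 4) → 3 H
  atom 10: C, bond orders sum to 3 (valence 4) → 1 H
  atom 11: Cl (halogen, monovalent) → 0 H
  atom 12: C, bond orders sum to 2 (valence 4) → 2 H
  atom 13: C, bond orders sum to 2 (valence 4) → 2 H
  atom 14: C, bond orders sum to 2 (valence 4) → 2 H
  atom 15: C, bond orders sum to 2 (valence 4) → 2 H
  atom 16: C, bond orders sum to 2 (valence 4) → 2 H
  atom 17: C, bond orders sum to 2 (valence 4) → 2 H
  atom 18: C, bond orders sum to 3 (valence 4) → 1 H
  atom 19: Cl (halogen, monovalent) → 0 H
  atom 20: C, bond orders sum to 1 (valence 4) → 3 H
Totals → C:15, H:27, Cl:3, O:2.
In Hill order: C15H27Cl3O2.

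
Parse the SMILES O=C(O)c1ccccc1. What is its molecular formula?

Walk through each heavy atom and fill implicit hydrogens from standard valence (C 4, N 3, O 2, S 2, halogen 1); for lowercase aromatic atoms, an aromatic c carries 1 H when it has two neighbours and 0 H with three, and aromatic n carries 0 H:
  atom 1: O, bond orders sum to 2 (valence 2) → 0 H
  atom 2: C, bond orders sum to 4 (valence 4) → 0 H
  atom 3: O, bond orders sum to 1 (valence 2) → 1 H
  atom 4: aromatic c, 3 neighbours → 0 H
  atom 5: aromatic c, 2 neighbours → 1 H
  atom 6: aromatic c, 2 neighbours → 1 H
  atom 7: aromatic c, 2 neighbours → 1 H
  atom 8: aromatic c, 2 neighbours → 1 H
  atom 9: aromatic c, 2 neighbours → 1 H
Totals → C:7, H:6, O:2.
In Hill order: C7H6O2.

C7H6O2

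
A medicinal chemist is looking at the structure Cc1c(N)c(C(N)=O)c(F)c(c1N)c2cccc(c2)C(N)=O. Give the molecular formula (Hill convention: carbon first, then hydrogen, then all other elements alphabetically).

Walk through each heavy atom and fill implicit hydrogens from standard valence (C 4, N 3, O 2, S 2, halogen 1); for lowercase aromatic atoms, an aromatic c carries 1 H when it has two neighbours and 0 H with three, and aromatic n carries 0 H:
  atom 1: C, bond orders sum to 1 (valence 4) → 3 H
  atom 2: aromatic c, 3 neighbours → 0 H
  atom 3: aromatic c, 3 neighbours → 0 H
  atom 4: N, bond orders sum to 1 (valence 3) → 2 H
  atom 5: aromatic c, 3 neighbours → 0 H
  atom 6: C, bond orders sum to 4 (valence 4) → 0 H
  atom 7: N, bond orders sum to 1 (valence 3) → 2 H
  atom 8: O, bond orders sum to 2 (valence 2) → 0 H
  atom 9: aromatic c, 3 neighbours → 0 H
  atom 10: F (halogen, monovalent) → 0 H
  atom 11: aromatic c, 3 neighbours → 0 H
  atom 12: aromatic c, 3 neighbours → 0 H
  atom 13: N, bond orders sum to 1 (valence 3) → 2 H
  atom 14: aromatic c, 3 neighbours → 0 H
  atom 15: aromatic c, 2 neighbours → 1 H
  atom 16: aromatic c, 2 neighbours → 1 H
  atom 17: aromatic c, 2 neighbours → 1 H
  atom 18: aromatic c, 3 neighbours → 0 H
  atom 19: aromatic c, 2 neighbours → 1 H
  atom 20: C, bond orders sum to 4 (valence 4) → 0 H
  atom 21: N, bond orders sum to 1 (valence 3) → 2 H
  atom 22: O, bond orders sum to 2 (valence 2) → 0 H
Totals → C:15, H:15, F:1, N:4, O:2.
In Hill order: C15H15FN4O2.

C15H15FN4O2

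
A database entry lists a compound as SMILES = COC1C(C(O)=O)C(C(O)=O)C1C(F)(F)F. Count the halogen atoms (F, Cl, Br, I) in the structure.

Halogen atoms appear at heavy-atom positions 14, 15, 16 (3×F).
Other groups present: 2 carboxylic acid, 1 ether.
Halogen count: 3.

3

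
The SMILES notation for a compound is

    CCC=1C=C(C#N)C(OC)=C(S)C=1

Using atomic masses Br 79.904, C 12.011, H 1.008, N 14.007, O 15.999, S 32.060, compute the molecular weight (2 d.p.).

193.26 g/mol

First, the molecular formula is C10H11NOS (counting implicit H from valence).
  C: 10 × 12.011 = 120.110
  H: 11 × 1.008 = 11.088
  N: 1 × 14.007 = 14.007
  O: 1 × 15.999 = 15.999
  S: 1 × 32.060 = 32.060
Sum: 10×12.011 + 11×1.008 + 1×14.007 + 1×15.999 + 1×32.060 = 193.264 → 193.26 g/mol.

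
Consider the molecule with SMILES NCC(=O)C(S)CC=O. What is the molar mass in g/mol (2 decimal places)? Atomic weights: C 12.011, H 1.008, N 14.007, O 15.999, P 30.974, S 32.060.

First, the molecular formula is C5H9NO2S (counting implicit H from valence).
  C: 5 × 12.011 = 60.055
  H: 9 × 1.008 = 9.072
  N: 1 × 14.007 = 14.007
  O: 2 × 15.999 = 31.998
  S: 1 × 32.060 = 32.060
Sum: 5×12.011 + 9×1.008 + 1×14.007 + 2×15.999 + 1×32.060 = 147.192 → 147.19 g/mol.

147.19 g/mol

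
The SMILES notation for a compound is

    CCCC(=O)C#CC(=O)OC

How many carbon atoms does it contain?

Count every carbon token in the SMILES (each C, including those in ring-closure positions and inside branches).
Carbon count: 8.

8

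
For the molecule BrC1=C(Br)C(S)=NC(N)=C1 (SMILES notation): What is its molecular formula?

Walk through each heavy atom and fill implicit hydrogens from standard valence (C 4, N 3, O 2, S 2, halogen 1):
  atom 1: Br (halogen, monovalent) → 0 H
  atom 2: C, bond orders sum to 4 (valence 4) → 0 H
  atom 3: C, bond orders sum to 4 (valence 4) → 0 H
  atom 4: Br (halogen, monovalent) → 0 H
  atom 5: C, bond orders sum to 4 (valence 4) → 0 H
  atom 6: S, bond orders sum to 1 (valence 2) → 1 H
  atom 7: N, bond orders sum to 3 (valence 3) → 0 H
  atom 8: C, bond orders sum to 4 (valence 4) → 0 H
  atom 9: N, bond orders sum to 1 (valence 3) → 2 H
  atom 10: C, bond orders sum to 3 (valence 4) → 1 H
Totals → C:5, H:4, Br:2, N:2, S:1.
In Hill order: C5H4Br2N2S.

C5H4Br2N2S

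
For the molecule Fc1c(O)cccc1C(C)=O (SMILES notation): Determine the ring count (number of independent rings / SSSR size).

In SMILES, each pair of matching ring-closure digits denotes one ring-closing bond; the number of such bonds equals the number of independent rings.
Ring-closure bonds here: 1.

1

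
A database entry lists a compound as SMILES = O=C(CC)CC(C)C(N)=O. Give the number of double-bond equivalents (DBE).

Molecular formula: C7H13NO2.
DoU = (2C + 2 + N − H − X) / 2, where X is the halogen count and O/S are ignored.
    = (2·7 + 2 + 1 − 13 − 0) / 2 = 4 / 2 = 2.

2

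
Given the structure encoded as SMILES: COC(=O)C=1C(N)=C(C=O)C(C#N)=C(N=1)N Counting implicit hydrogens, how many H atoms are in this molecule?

8

Walk through each heavy atom and fill implicit hydrogens from standard valence (C 4, N 3, O 2, S 2, halogen 1):
  atom 1: C, bond orders sum to 1 (valence 4) → 3 H
  atom 2: O, bond orders sum to 2 (valence 2) → 0 H
  atom 3: C, bond orders sum to 4 (valence 4) → 0 H
  atom 4: O, bond orders sum to 2 (valence 2) → 0 H
  atom 5: C, bond orders sum to 4 (valence 4) → 0 H
  atom 6: C, bond orders sum to 4 (valence 4) → 0 H
  atom 7: N, bond orders sum to 1 (valence 3) → 2 H
  atom 8: C, bond orders sum to 4 (valence 4) → 0 H
  atom 9: C, bond orders sum to 3 (valence 4) → 1 H
  atom 10: O, bond orders sum to 2 (valence 2) → 0 H
  atom 11: C, bond orders sum to 4 (valence 4) → 0 H
  atom 12: C, bond orders sum to 4 (valence 4) → 0 H
  atom 13: N, bond orders sum to 3 (valence 3) → 0 H
  atom 14: C, bond orders sum to 4 (valence 4) → 0 H
  atom 15: N, bond orders sum to 3 (valence 3) → 0 H
  atom 16: N, bond orders sum to 1 (valence 3) → 2 H
Total hydrogens: 8.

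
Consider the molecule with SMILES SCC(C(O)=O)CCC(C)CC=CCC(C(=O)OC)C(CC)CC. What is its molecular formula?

Walk through each heavy atom and fill implicit hydrogens from standard valence (C 4, N 3, O 2, S 2, halogen 1):
  atom 1: S, bond orders sum to 1 (valence 2) → 1 H
  atom 2: C, bond orders sum to 2 (valence 4) → 2 H
  atom 3: C, bond orders sum to 3 (valence 4) → 1 H
  atom 4: C, bond orders sum to 4 (valence 4) → 0 H
  atom 5: O, bond orders sum to 1 (valence 2) → 1 H
  atom 6: O, bond orders sum to 2 (valence 2) → 0 H
  atom 7: C, bond orders sum to 2 (valence 4) → 2 H
  atom 8: C, bond orders sum to 2 (valence 4) → 2 H
  atom 9: C, bond orders sum to 3 (valence 4) → 1 H
  atom 10: C, bond orders sum to 1 (valence 4) → 3 H
  atom 11: C, bond orders sum to 2 (valence 4) → 2 H
  atom 12: C, bond orders sum to 3 (valence 4) → 1 H
  atom 13: C, bond orders sum to 3 (valence 4) → 1 H
  atom 14: C, bond orders sum to 2 (valence 4) → 2 H
  atom 15: C, bond orders sum to 3 (valence 4) → 1 H
  atom 16: C, bond orders sum to 4 (valence 4) → 0 H
  atom 17: O, bond orders sum to 2 (valence 2) → 0 H
  atom 18: O, bond orders sum to 2 (valence 2) → 0 H
  atom 19: C, bond orders sum to 1 (valence 4) → 3 H
  atom 20: C, bond orders sum to 3 (valence 4) → 1 H
  atom 21: C, bond orders sum to 2 (valence 4) → 2 H
  atom 22: C, bond orders sum to 1 (valence 4) → 3 H
  atom 23: C, bond orders sum to 2 (valence 4) → 2 H
  atom 24: C, bond orders sum to 1 (valence 4) → 3 H
Totals → C:19, H:34, O:4, S:1.

C19H34O4S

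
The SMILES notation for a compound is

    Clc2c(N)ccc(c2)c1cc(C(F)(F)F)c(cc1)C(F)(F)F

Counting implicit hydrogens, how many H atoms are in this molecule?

Walk through each heavy atom and fill implicit hydrogens from standard valence (C 4, N 3, O 2, S 2, halogen 1); for lowercase aromatic atoms, an aromatic c carries 1 H when it has two neighbours and 0 H with three, and aromatic n carries 0 H:
  atom 1: Cl (halogen, monovalent) → 0 H
  atom 2: aromatic c, 3 neighbours → 0 H
  atom 3: aromatic c, 3 neighbours → 0 H
  atom 4: N, bond orders sum to 1 (valence 3) → 2 H
  atom 5: aromatic c, 2 neighbours → 1 H
  atom 6: aromatic c, 2 neighbours → 1 H
  atom 7: aromatic c, 3 neighbours → 0 H
  atom 8: aromatic c, 2 neighbours → 1 H
  atom 9: aromatic c, 3 neighbours → 0 H
  atom 10: aromatic c, 2 neighbours → 1 H
  atom 11: aromatic c, 3 neighbours → 0 H
  atom 12: C, bond orders sum to 4 (valence 4) → 0 H
  atom 13: F (halogen, monovalent) → 0 H
  atom 14: F (halogen, monovalent) → 0 H
  atom 15: F (halogen, monovalent) → 0 H
  atom 16: aromatic c, 3 neighbours → 0 H
  atom 17: aromatic c, 2 neighbours → 1 H
  atom 18: aromatic c, 2 neighbours → 1 H
  atom 19: C, bond orders sum to 4 (valence 4) → 0 H
  atom 20: F (halogen, monovalent) → 0 H
  atom 21: F (halogen, monovalent) → 0 H
  atom 22: F (halogen, monovalent) → 0 H
Total hydrogens: 8.

8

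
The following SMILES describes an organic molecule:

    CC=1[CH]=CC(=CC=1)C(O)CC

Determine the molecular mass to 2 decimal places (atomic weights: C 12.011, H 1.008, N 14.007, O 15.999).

150.22 g/mol

First, the molecular formula is C10H14O (counting implicit H from valence).
  C: 10 × 12.011 = 120.110
  H: 14 × 1.008 = 14.112
  O: 1 × 15.999 = 15.999
Sum: 10×12.011 + 14×1.008 + 1×15.999 = 150.221 → 150.22 g/mol.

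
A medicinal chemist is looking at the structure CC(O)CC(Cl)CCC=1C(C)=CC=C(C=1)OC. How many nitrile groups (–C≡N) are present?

Scan the SMILES for the nitrile motif — none present.
Groups that are present: 1 ether, 1 hydroxyl.

0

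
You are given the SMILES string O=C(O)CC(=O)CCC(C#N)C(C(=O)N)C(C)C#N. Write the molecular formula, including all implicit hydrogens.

Walk through each heavy atom and fill implicit hydrogens from standard valence (C 4, N 3, O 2, S 2, halogen 1):
  atom 1: O, bond orders sum to 2 (valence 2) → 0 H
  atom 2: C, bond orders sum to 4 (valence 4) → 0 H
  atom 3: O, bond orders sum to 1 (valence 2) → 1 H
  atom 4: C, bond orders sum to 2 (valence 4) → 2 H
  atom 5: C, bond orders sum to 4 (valence 4) → 0 H
  atom 6: O, bond orders sum to 2 (valence 2) → 0 H
  atom 7: C, bond orders sum to 2 (valence 4) → 2 H
  atom 8: C, bond orders sum to 2 (valence 4) → 2 H
  atom 9: C, bond orders sum to 3 (valence 4) → 1 H
  atom 10: C, bond orders sum to 4 (valence 4) → 0 H
  atom 11: N, bond orders sum to 3 (valence 3) → 0 H
  atom 12: C, bond orders sum to 3 (valence 4) → 1 H
  atom 13: C, bond orders sum to 4 (valence 4) → 0 H
  atom 14: O, bond orders sum to 2 (valence 2) → 0 H
  atom 15: N, bond orders sum to 1 (valence 3) → 2 H
  atom 16: C, bond orders sum to 3 (valence 4) → 1 H
  atom 17: C, bond orders sum to 1 (valence 4) → 3 H
  atom 18: C, bond orders sum to 4 (valence 4) → 0 H
  atom 19: N, bond orders sum to 3 (valence 3) → 0 H
Totals → C:12, H:15, N:3, O:4.
In Hill order: C12H15N3O4.

C12H15N3O4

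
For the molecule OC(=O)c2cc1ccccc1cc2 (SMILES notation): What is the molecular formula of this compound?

C11H8O2

Walk through each heavy atom and fill implicit hydrogens from standard valence (C 4, N 3, O 2, S 2, halogen 1); for lowercase aromatic atoms, an aromatic c carries 1 H when it has two neighbours and 0 H with three, and aromatic n carries 0 H:
  atom 1: O, bond orders sum to 1 (valence 2) → 1 H
  atom 2: C, bond orders sum to 4 (valence 4) → 0 H
  atom 3: O, bond orders sum to 2 (valence 2) → 0 H
  atom 4: aromatic c, 3 neighbours → 0 H
  atom 5: aromatic c, 2 neighbours → 1 H
  atom 6: aromatic c, 3 neighbours → 0 H
  atom 7: aromatic c, 2 neighbours → 1 H
  atom 8: aromatic c, 2 neighbours → 1 H
  atom 9: aromatic c, 2 neighbours → 1 H
  atom 10: aromatic c, 2 neighbours → 1 H
  atom 11: aromatic c, 3 neighbours → 0 H
  atom 12: aromatic c, 2 neighbours → 1 H
  atom 13: aromatic c, 2 neighbours → 1 H
Totals → C:11, H:8, O:2.
In Hill order: C11H8O2.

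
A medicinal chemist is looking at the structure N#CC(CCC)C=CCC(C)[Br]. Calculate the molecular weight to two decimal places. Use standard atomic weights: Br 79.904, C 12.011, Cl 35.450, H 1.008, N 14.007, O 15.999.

230.15 g/mol

First, the molecular formula is C10H16BrN (counting implicit H from valence).
  Br: 1 × 79.904 = 79.904
  C: 10 × 12.011 = 120.110
  H: 16 × 1.008 = 16.128
  N: 1 × 14.007 = 14.007
Sum: 1×79.904 + 10×12.011 + 16×1.008 + 1×14.007 = 230.149 → 230.15 g/mol.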